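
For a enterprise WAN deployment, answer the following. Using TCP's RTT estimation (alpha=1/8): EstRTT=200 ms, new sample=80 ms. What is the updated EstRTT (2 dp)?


Given: EstRTT = 200 ms, SampleRTT = 80 ms, alpha = 1/8
New EstRTT = (1 - alpha) * EstRTT + alpha * SampleRTT
(7/8) * 200 = 175
(1/8) * 80 = 10
New EstRTT = 175 + 10 = 185 ms -> 185.00 ms (2 dp)

185.00


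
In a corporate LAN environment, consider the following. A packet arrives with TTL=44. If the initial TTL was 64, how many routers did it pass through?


Given: initial TTL = 64, received TTL = 44
Hops = initial TTL - received TTL
Hops = 64 - 44 = 20

20


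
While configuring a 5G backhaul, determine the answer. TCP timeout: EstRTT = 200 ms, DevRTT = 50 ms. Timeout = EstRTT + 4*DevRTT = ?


Given: EstRTT = 200 ms, DevRTT = 50 ms
Timeout = EstRTT + 4 * DevRTT
4 * DevRTT = 4 * 50 = 200
Timeout = 200 + 200 = 400 ms

400


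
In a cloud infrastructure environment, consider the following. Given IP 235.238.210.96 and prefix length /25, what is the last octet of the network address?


Given: IP = 235.238.210.96, prefix = /25
Subnet mask = 255.255.255.128
Last octet of IP: 96
Last octet of mask: 128
Network last octet = 96 AND 128 = 0

0


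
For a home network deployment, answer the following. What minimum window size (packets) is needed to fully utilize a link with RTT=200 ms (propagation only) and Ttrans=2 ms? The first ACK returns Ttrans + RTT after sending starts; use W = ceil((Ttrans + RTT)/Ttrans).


Given: Ttrans = 2 ms, RTT = 200 ms (= 2 * Tprop, Tprop = 100 ms)
Time until first ACK returns = Ttrans + RTT = 2 + 200 = 202 ms
Need W * Ttrans >= Ttrans + RTT  ->  W >= (Ttrans + RTT) / Ttrans
(Ttrans + RTT) / Ttrans = 202 / 2 = 101
W_min = ceil(101) = 101

101


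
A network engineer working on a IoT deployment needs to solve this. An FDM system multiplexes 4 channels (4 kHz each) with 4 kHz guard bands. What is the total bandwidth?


Given: 4 channels, 4 kHz each, guard = 4 kHz
Channel bandwidth = 4 * 4 = 16 kHz
Guard bands = 3 gaps * 4 kHz = 12 kHz
Total = 16 + 12 = 28 kHz

28


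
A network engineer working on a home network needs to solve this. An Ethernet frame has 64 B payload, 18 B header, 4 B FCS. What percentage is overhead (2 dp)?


Given: payload = 64 B, header = 18 B, trailer = 4 B
Overhead bytes = header + trailer = 18 + 4 = 22
Total frame = payload + overhead = 64 + 22 = 86
Overhead % = 22 / 86 * 100 = 25.5814% -> 25.58% (2 dp)

25.58


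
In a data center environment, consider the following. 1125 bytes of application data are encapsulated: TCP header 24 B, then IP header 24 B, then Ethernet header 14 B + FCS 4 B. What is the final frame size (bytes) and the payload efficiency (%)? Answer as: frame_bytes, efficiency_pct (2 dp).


TCP segment = 1125 + 24 = 1149 B
IP packet = 1149 + 24 = 1173 B
Ethernet frame = 1173 + 14 + 4 = 1191 B
Efficiency = app / frame = 1125 / 1191 = 0.944584 = 94.4584% -> 94.46% (2 dp)

1191, 94.46


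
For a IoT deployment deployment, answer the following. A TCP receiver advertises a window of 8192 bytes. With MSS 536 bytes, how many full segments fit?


Given: RWND = 8192 bytes, MSS = 536 bytes
Full segments = floor(RWND / MSS)
Full segments = floor(8192 / 536)
Full segments = floor(15.2836) = 15

15


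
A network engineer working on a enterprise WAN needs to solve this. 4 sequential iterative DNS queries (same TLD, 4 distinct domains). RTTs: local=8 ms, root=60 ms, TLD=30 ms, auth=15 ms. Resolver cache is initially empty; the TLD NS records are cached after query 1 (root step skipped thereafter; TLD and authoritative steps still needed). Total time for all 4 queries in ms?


Lookup 1 (cold cache): local + root + TLD + auth = 8 + 60 + 30 + 15 = 113 ms
Lookups 2..4 (TLD NS cached -> skip root; new domain -> still ask TLD and auth): local + TLD + auth = 8 + 30 + 15 = 53 ms each
Remaining 3 lookups: 3 * 53 = 159 ms
Total = 113 + 159 = 272 ms

272


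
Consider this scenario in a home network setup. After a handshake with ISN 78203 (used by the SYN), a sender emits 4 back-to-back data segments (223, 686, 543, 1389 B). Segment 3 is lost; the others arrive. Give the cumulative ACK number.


SYN uses sequence number 78203; first data byte = ISN + 1 = 78204.
Segment 1: SEQ = 78204, len = 223 B, covers [78204, 78426]
Segment 2: SEQ = 78427, len = 686 B, covers [78427, 79112]
Segment 3: SEQ = 79113, len = 543 B, covers [79113, 79655] [LOST]
Segment 4: SEQ = 79656, len = 1389 B, covers [79656, 81044]
In-order data received: bytes [78204, 79112] (segments 1..2).
Segment 3 missing -> gap begins at byte 79113; later segments buffered out of order.
Cumulative ACK = next expected in-order byte = 78204 + 223 + 686 = 79113

79113


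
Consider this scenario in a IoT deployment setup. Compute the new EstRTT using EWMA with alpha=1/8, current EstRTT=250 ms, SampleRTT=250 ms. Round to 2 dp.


Given: EstRTT = 250 ms, SampleRTT = 250 ms, alpha = 1/8
New EstRTT = (1 - alpha) * EstRTT + alpha * SampleRTT
(7/8) * 250 = 218.75
(1/8) * 250 = 31.25
New EstRTT = 218.75 + 31.25 = 250 ms -> 250.00 ms (2 dp)

250.00


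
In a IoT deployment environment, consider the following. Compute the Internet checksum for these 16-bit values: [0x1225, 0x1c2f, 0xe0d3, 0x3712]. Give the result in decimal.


Given words: [0x1225, 0x1c2f, 0xe0d3, 0x3712]
Step 1: Sum all words
Raw sum = 4645 + 7215 + 57555 + 14098 = 83513
Step 2: Fold carry: (17977 + 1) = 17978
One's complement = ~17978 & 0xFFFF = 47557

47557


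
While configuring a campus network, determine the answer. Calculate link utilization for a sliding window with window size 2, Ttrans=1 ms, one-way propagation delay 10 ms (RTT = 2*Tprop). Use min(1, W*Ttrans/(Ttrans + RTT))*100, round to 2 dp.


Given: W = 2, Ttrans = 1 ms, RTT = 20 ms (= 2 * Tprop, Tprop = 10 ms)
Cycle time = Ttrans + RTT = 1 + 20 = 21 ms (first packet sent until its ACK returns)
W * Ttrans = 2 * 1 = 2 ms of sending per cycle
W * Ttrans / (Ttrans + RTT) = 2 / 21 = 0.095238
U = min(1, 0.095238) = 0.095238
U% = 9.52%

9.52


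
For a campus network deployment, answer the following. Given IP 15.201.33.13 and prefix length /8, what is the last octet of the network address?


Given: IP = 15.201.33.13, prefix = /8
Subnet mask = 255.0.0.0
Last octet of IP: 13
Last octet of mask: 0
Network last octet = 13 AND 0 = 0

0


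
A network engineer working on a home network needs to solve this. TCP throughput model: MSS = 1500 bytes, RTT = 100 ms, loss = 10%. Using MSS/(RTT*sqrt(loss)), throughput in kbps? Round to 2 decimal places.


Given: MSS = 1500 bytes, RTT = 100 ms, loss = 10%
RTT in seconds = 100 / 1000 = 0.1
Loss rate = 10% = 0.1
sqrt(loss) = sqrt(0.1) = 0.316227766017
Throughput (bytes/s) = 1500 / (0.1 * 0.316227766017) = 47434.1649
Throughput (kbps) = 47434.1649 * 8 / 1000 = 379.473319 -> 379.47 kbps (2 dp)

379.47


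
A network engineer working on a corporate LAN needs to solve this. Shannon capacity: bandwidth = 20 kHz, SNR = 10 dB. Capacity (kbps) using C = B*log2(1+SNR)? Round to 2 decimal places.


Given: B = 20 kHz, SNR = 10 dB
SNR linear = 10^(10/10) = 10
1 + SNR = 11
log2(11) = 3.4594316186
C = 20 * 1000 * 3.4594316186 = 69188.6324 bps
C = 69.188632 kbps -> 69.19 kbps (2 dp)

69.19


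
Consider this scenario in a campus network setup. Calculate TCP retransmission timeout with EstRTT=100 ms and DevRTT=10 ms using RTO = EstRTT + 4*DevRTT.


Given: EstRTT = 100 ms, DevRTT = 10 ms
Timeout = EstRTT + 4 * DevRTT
4 * DevRTT = 4 * 10 = 40
Timeout = 100 + 40 = 140 ms

140


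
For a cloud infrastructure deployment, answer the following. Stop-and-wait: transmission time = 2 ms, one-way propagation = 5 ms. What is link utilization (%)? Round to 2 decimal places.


Given: Ttrans = 2 ms, Tprop = 5 ms
RTT = 2 * Tprop = 2 * 5 = 10 ms
U = Ttrans / (Ttrans + RTT)
U = 2 / (2 + 10)
U = 2 / 12 = 0.166667
U% = 16.67%

16.67


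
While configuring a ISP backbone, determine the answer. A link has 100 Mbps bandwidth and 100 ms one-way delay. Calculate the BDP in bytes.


Given: bandwidth = 100 Mbps, delay = 100 ms
BDP in bits = 100 * 10^6 * 100 / 1000
BDP in bits = 10000000
BDP in bytes = 10000000 / 8 = 1250000

1250000


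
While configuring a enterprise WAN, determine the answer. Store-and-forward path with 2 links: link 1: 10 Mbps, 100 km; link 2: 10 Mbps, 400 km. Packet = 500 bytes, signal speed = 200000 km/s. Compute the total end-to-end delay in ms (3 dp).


Packet = 500 bytes = 4000 bits. Store-and-forward: sum (t_trans + t_prop) per link.
Link 1: t_trans = 4000/(10*10^6) s = 0.4000 ms; t_prop = 100/200000 s = 0.5000 ms; subtotal = 0.9000 ms
Link 2: t_trans = 4000/(10*10^6) s = 0.4000 ms; t_prop = 400/200000 s = 2.0000 ms; subtotal = 2.4000 ms
End-to-end = 0.9000 + 2.4000 = 3.3000 ms -> 3.300 ms (3 dp)

3.300


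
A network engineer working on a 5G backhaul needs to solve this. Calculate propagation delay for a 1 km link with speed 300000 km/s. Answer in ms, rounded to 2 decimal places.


Given: distance = 1 km, speed = 300000 km/s
Delay = distance / speed = 1 / 300000 seconds
Delay in ms = 1 * 1000 / 300000
Delay = 0.0033 ms
Rounded to 2 dp = 0.00 ms

0.00


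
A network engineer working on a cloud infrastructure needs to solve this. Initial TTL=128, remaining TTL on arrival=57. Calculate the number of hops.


Given: initial TTL = 128, received TTL = 57
Hops = initial TTL - received TTL
Hops = 128 - 57 = 71

71


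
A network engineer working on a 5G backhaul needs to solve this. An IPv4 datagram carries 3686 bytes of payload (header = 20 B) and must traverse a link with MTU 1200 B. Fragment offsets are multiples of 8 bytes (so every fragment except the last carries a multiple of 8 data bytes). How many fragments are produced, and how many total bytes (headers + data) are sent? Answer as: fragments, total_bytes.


Max data per non-final fragment = floor((MTU - header)/8)*8 = floor((1200 - 20)/8)*8 = floor(1180/8)*8 = 1176 B
Final fragment needs no 8-byte alignment: it can carry up to MTU - header = 1180 B
Non-final fragments needed = ceil((payload - 1180) / 1176) = ceil(2506/1176) = ceil(2.1310) = 3
Number of fragments = 3 + 1 = 4
Fragment sizes (data): 3 * 1176 B + 158 B (last, 158 <= 1180 OK)
Total bytes sent = payload + n_frags * header = 3686 + 4*20 = 3686 + 80 = 3766 B

4, 3766


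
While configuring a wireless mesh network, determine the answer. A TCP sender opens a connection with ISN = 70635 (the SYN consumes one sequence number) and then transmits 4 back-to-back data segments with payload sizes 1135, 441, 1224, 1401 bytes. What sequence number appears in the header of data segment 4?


The SYN occupies sequence number ISN = 70635, so the first data byte is ISN + 1 = 70636.
SEQ of data segment i = (ISN + 1) + sum of payload sizes of segments 1..i-1.
Segment 1: SEQ = 70636, payload = 1135 bytes
Segment 2: SEQ = 71771, payload = 441 bytes
Segment 3: SEQ = 72212, payload = 1224 bytes
Segment 4: SEQ = 73436, payload = 1401 bytes
SEQ of segment 4 = 70636 + 1135 + 441 + 1224 = 73436

73436


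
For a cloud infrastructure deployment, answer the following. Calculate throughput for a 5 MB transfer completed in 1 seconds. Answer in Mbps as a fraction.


Given: file = 5 MB, time = 1 s
File in Mb = 5 * 8 = 40 Mb
Throughput = 40 / 1 Mbps
Throughput = 40 Mbps

40


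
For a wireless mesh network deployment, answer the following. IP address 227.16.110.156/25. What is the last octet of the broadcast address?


Given: IP = 227.16.110.156, prefix = /25
Host bits = 32 - 25 = 7
Network last octet = 156 AND mask = 128
Host part size = 2^7 - 1 = 127
Broadcast last octet = 128 OR 127 = 255

255


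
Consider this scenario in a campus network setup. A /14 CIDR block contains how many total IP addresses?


Given: CIDR prefix /14
Host bits = 32 - 14 = 18
Total addresses = 2^18 = 262144

262144


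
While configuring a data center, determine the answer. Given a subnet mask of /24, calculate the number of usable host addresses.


Given: subnet mask /24
Host bits = 32 - 24 = 8
Total addresses = 2^8 = 256
Usable hosts = 256 - 2 (network + broadcast) = 254

254


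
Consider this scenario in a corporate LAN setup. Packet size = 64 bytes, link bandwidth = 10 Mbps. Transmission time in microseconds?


Given: packet = 64 bytes, bandwidth = 10 Mbps
Packet in bits = 64 * 8 = 512 bits
Bandwidth = 10 * 10^6 = 10000000 bps
Time = 512 / 10000000 seconds
Time in us = 512 * 10^6 / 10000000 = 51.2

51.2


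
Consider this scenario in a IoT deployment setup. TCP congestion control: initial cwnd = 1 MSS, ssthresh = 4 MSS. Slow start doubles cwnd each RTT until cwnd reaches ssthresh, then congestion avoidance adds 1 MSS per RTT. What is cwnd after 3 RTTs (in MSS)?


RTT 0: cwnd = 1 MSS (initial)
RTT 1: cwnd = 2 MSS (slow start, doubled)
RTT 2: cwnd = 4 MSS (slow start, doubled)
RTT 3: cwnd = 5 MSS (congestion avoidance, +1)

5


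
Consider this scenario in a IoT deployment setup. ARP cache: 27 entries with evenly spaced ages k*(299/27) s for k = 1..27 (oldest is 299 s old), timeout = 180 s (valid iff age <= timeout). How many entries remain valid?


Ages are k * 299/27 s for k = 1..27 (spacing = 11.0741 s).
Entry k is valid iff k * 299/27 <= 180 iff k <= 27 * 180 / 299 = 16.2542
n_valid = floor(16.2542) = 16
(n_stale = 27 - 16 = 11)

16


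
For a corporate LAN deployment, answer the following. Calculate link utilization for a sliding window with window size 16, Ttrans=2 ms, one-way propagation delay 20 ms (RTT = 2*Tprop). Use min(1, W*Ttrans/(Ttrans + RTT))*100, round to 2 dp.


Given: W = 16, Ttrans = 2 ms, RTT = 40 ms (= 2 * Tprop, Tprop = 20 ms)
Cycle time = Ttrans + RTT = 2 + 40 = 42 ms (first packet sent until its ACK returns)
W * Ttrans = 16 * 2 = 32 ms of sending per cycle
W * Ttrans / (Ttrans + RTT) = 32 / 42 = 0.761905
U = min(1, 0.761905) = 0.761905
U% = 76.19%

76.19


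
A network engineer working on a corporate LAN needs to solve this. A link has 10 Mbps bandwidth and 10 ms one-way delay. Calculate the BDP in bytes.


Given: bandwidth = 10 Mbps, delay = 10 ms
BDP in bits = 10 * 10^6 * 10 / 1000
BDP in bits = 100000
BDP in bytes = 100000 / 8 = 12500

12500


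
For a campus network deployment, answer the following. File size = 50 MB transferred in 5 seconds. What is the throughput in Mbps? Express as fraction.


Given: file = 50 MB, time = 5 s
File in Mb = 50 * 8 = 400 Mb
Throughput = 400 / 5 Mbps
Throughput = 80 Mbps

80


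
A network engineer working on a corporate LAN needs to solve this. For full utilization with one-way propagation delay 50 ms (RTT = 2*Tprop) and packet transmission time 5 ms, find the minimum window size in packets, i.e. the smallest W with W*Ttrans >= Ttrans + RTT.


Given: Ttrans = 5 ms, RTT = 100 ms (= 2 * Tprop, Tprop = 50 ms)
Time until first ACK returns = Ttrans + RTT = 5 + 100 = 105 ms
Need W * Ttrans >= Ttrans + RTT  ->  W >= (Ttrans + RTT) / Ttrans
(Ttrans + RTT) / Ttrans = 105 / 5 = 21
W_min = ceil(21) = 21

21


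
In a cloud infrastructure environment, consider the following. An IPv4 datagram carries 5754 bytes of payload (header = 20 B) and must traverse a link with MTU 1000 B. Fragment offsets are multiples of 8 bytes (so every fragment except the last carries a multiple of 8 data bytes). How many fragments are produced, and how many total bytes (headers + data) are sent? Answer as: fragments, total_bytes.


Max data per non-final fragment = floor((MTU - header)/8)*8 = floor((1000 - 20)/8)*8 = floor(980/8)*8 = 976 B
Final fragment needs no 8-byte alignment: it can carry up to MTU - header = 980 B
Non-final fragments needed = ceil((payload - 980) / 976) = ceil(4774/976) = ceil(4.8914) = 5
Number of fragments = 5 + 1 = 6
Fragment sizes (data): 5 * 976 B + 874 B (last, 874 <= 980 OK)
Total bytes sent = payload + n_frags * header = 5754 + 6*20 = 5754 + 120 = 5874 B

6, 5874


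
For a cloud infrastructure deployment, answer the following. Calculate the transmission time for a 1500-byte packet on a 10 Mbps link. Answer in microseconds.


Given: packet = 1500 bytes, bandwidth = 10 Mbps
Packet in bits = 1500 * 8 = 12000 bits
Bandwidth = 10 * 10^6 = 10000000 bps
Time = 12000 / 10000000 seconds
Time in us = 12000 * 10^6 / 10000000 = 1200

1200


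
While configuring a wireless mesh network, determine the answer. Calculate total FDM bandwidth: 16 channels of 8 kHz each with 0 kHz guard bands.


Given: 16 channels, 8 kHz each, guard = 0 kHz
Channel bandwidth = 16 * 8 = 128 kHz
Guard bands = 15 gaps * 0 kHz = 0 kHz
Total = 128 + 0 = 128 kHz

128


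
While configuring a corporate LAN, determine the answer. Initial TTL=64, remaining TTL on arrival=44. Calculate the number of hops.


Given: initial TTL = 64, received TTL = 44
Hops = initial TTL - received TTL
Hops = 64 - 44 = 20

20


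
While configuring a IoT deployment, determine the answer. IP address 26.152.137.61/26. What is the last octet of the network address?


Given: IP = 26.152.137.61, prefix = /26
Subnet mask = 255.255.255.192
Last octet of IP: 61
Last octet of mask: 192
Network last octet = 61 AND 192 = 0

0


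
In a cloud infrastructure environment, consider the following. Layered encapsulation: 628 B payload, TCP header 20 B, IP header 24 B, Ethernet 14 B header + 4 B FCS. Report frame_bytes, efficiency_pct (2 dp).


TCP segment = 628 + 20 = 648 B
IP packet = 648 + 24 = 672 B
Ethernet frame = 672 + 14 + 4 = 690 B
Efficiency = app / frame = 628 / 690 = 0.910145 = 91.0145% -> 91.01% (2 dp)

690, 91.01


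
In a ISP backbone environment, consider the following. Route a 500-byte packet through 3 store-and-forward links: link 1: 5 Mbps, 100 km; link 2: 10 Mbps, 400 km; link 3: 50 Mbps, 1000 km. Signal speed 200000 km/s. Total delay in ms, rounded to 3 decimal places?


Packet = 500 bytes = 4000 bits. Store-and-forward: sum (t_trans + t_prop) per link.
Link 1: t_trans = 4000/(5*10^6) s = 0.8000 ms; t_prop = 100/200000 s = 0.5000 ms; subtotal = 1.3000 ms
Link 2: t_trans = 4000/(10*10^6) s = 0.4000 ms; t_prop = 400/200000 s = 2.0000 ms; subtotal = 2.4000 ms
Link 3: t_trans = 4000/(50*10^6) s = 0.0800 ms; t_prop = 1000/200000 s = 5.0000 ms; subtotal = 5.0800 ms
End-to-end = 1.3000 + 2.4000 + 5.0800 = 8.7800 ms -> 8.780 ms (3 dp)

8.780


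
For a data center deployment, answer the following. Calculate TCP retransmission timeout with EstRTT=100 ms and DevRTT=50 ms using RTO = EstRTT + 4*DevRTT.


Given: EstRTT = 100 ms, DevRTT = 50 ms
Timeout = EstRTT + 4 * DevRTT
4 * DevRTT = 4 * 50 = 200
Timeout = 100 + 200 = 300 ms

300


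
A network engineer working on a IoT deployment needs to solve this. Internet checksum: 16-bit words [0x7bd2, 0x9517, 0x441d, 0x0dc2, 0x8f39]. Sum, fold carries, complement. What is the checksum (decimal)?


Given words: [0x7bd2, 0x9517, 0x441d, 0x0dc2, 0x8f39]
Step 1: Sum all words
Raw sum = 31698 + 38167 + 17437 + 3522 + 36665 = 127489
Step 2: Fold carry: (61953 + 1) = 61954
One's complement = ~61954 & 0xFFFF = 3581

3581


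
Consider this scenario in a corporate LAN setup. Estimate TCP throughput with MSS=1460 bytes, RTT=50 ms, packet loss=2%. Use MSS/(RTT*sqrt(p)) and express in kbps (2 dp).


Given: MSS = 1460 bytes, RTT = 50 ms, loss = 2%
RTT in seconds = 50 / 1000 = 0.05
Loss rate = 2% = 0.02
sqrt(loss) = sqrt(0.02) = 0.141421356237
Throughput (bytes/s) = 1460 / (0.05 * 0.141421356237) = 206475.1801
Throughput (kbps) = 206475.1801 * 8 / 1000 = 1651.801441 -> 1651.80 kbps (2 dp)

1651.80


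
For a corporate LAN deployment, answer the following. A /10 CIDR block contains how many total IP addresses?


Given: CIDR prefix /10
Host bits = 32 - 10 = 22
Total addresses = 2^22 = 4194304

4194304


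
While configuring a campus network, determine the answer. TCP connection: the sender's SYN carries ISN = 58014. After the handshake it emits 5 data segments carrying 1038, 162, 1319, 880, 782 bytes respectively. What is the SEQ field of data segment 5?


The SYN occupies sequence number ISN = 58014, so the first data byte is ISN + 1 = 58015.
SEQ of data segment i = (ISN + 1) + sum of payload sizes of segments 1..i-1.
Segment 1: SEQ = 58015, payload = 1038 bytes
Segment 2: SEQ = 59053, payload = 162 bytes
Segment 3: SEQ = 59215, payload = 1319 bytes
Segment 4: SEQ = 60534, payload = 880 bytes
Segment 5: SEQ = 61414, payload = 782 bytes
SEQ of segment 5 = 58015 + 1038 + 162 + 1319 + 880 = 61414

61414


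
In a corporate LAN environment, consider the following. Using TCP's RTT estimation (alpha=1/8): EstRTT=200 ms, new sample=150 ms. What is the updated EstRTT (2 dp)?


Given: EstRTT = 200 ms, SampleRTT = 150 ms, alpha = 1/8
New EstRTT = (1 - alpha) * EstRTT + alpha * SampleRTT
(7/8) * 200 = 175
(1/8) * 150 = 18.75
New EstRTT = 175 + 18.75 = 193.75 ms -> 193.75 ms (2 dp)

193.75


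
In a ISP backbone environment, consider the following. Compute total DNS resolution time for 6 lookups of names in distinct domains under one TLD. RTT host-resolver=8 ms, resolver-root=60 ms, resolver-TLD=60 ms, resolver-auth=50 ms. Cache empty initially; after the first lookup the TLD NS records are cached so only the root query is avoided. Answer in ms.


Lookup 1 (cold cache): local + root + TLD + auth = 8 + 60 + 60 + 50 = 178 ms
Lookups 2..6 (TLD NS cached -> skip root; new domain -> still ask TLD and auth): local + TLD + auth = 8 + 60 + 50 = 118 ms each
Remaining 5 lookups: 5 * 118 = 590 ms
Total = 178 + 590 = 768 ms

768


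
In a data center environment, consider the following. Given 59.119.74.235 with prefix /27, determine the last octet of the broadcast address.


Given: IP = 59.119.74.235, prefix = /27
Host bits = 32 - 27 = 5
Network last octet = 235 AND mask = 224
Host part size = 2^5 - 1 = 31
Broadcast last octet = 224 OR 31 = 255

255


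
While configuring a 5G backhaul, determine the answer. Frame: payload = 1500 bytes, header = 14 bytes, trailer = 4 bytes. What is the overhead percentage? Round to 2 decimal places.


Given: payload = 1500 B, header = 14 B, trailer = 4 B
Overhead bytes = header + trailer = 14 + 4 = 18
Total frame = payload + overhead = 1500 + 18 = 1518
Overhead % = 18 / 1518 * 100 = 1.1858% -> 1.19% (2 dp)

1.19


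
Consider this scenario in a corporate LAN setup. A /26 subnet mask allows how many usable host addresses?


Given: subnet mask /26
Host bits = 32 - 26 = 6
Total addresses = 2^6 = 64
Usable hosts = 64 - 2 (network + broadcast) = 62

62


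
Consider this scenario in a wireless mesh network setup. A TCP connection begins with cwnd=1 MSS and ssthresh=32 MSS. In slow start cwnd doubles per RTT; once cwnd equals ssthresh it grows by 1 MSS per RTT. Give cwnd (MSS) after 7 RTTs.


RTT 0: cwnd = 1 MSS (initial)
RTT 1: cwnd = 2 MSS (slow start, doubled)
RTT 2: cwnd = 4 MSS (slow start, doubled)
RTT 3: cwnd = 8 MSS (slow start, doubled)
RTT 4: cwnd = 16 MSS (slow start, doubled)
RTT 5: cwnd = 32 MSS (slow start, doubled)
RTT 6: cwnd = 33 MSS (congestion avoidance, +1)
RTT 7: cwnd = 34 MSS (congestion avoidance, +1)

34


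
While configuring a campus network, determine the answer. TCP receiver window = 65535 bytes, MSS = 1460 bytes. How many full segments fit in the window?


Given: RWND = 65535 bytes, MSS = 1460 bytes
Full segments = floor(RWND / MSS)
Full segments = floor(65535 / 1460)
Full segments = floor(44.887) = 44

44


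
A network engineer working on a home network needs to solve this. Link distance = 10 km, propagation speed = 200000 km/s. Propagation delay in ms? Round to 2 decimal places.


Given: distance = 10 km, speed = 200000 km/s
Delay = distance / speed = 10 / 200000 seconds
Delay in ms = 10 * 1000 / 200000
Delay = 0.0500 ms
Rounded to 2 dp = 0.05 ms

0.05


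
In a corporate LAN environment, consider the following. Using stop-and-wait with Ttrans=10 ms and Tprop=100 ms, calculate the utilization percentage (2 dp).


Given: Ttrans = 10 ms, Tprop = 100 ms
RTT = 2 * Tprop = 2 * 100 = 200 ms
U = Ttrans / (Ttrans + RTT)
U = 10 / (10 + 200)
U = 10 / 210 = 0.047619
U% = 4.76%

4.76


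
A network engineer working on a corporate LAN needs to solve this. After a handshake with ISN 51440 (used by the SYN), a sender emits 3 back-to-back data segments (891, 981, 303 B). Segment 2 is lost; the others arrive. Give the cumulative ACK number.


SYN uses sequence number 51440; first data byte = ISN + 1 = 51441.
Segment 1: SEQ = 51441, len = 891 B, covers [51441, 52331]
Segment 2: SEQ = 52332, len = 981 B, covers [52332, 53312] [LOST]
Segment 3: SEQ = 53313, len = 303 B, covers [53313, 53615]
In-order data received: bytes [51441, 52331] (segments 1..1).
Segment 2 missing -> gap begins at byte 52332; later segments buffered out of order.
Cumulative ACK = next expected in-order byte = 51441 + 891 = 52332

52332


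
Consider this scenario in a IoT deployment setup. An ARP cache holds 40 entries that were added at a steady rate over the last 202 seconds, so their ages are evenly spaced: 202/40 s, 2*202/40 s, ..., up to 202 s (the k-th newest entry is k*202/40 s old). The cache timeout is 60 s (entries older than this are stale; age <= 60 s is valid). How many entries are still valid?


Ages are k * 202/40 s for k = 1..40 (spacing = 5.0500 s).
Entry k is valid iff k * 202/40 <= 60 iff k <= 40 * 60 / 202 = 11.8812
n_valid = floor(11.8812) = 11
(n_stale = 40 - 11 = 29)

11


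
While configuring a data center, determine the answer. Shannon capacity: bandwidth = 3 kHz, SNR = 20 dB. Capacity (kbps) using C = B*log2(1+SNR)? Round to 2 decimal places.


Given: B = 3 kHz, SNR = 20 dB
SNR linear = 10^(20/10) = 100
1 + SNR = 101
log2(101) = 6.6582114828
C = 3 * 1000 * 6.6582114828 = 19974.6344 bps
C = 19.974634 kbps -> 19.97 kbps (2 dp)

19.97


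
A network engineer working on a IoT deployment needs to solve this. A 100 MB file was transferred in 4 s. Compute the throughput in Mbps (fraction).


Given: file = 100 MB, time = 4 s
File in Mb = 100 * 8 = 800 Mb
Throughput = 800 / 4 Mbps
Throughput = 200 Mbps

200


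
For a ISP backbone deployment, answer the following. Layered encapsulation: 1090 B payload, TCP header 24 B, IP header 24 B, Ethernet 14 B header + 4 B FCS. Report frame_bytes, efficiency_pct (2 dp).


TCP segment = 1090 + 24 = 1114 B
IP packet = 1114 + 24 = 1138 B
Ethernet frame = 1138 + 14 + 4 = 1156 B
Efficiency = app / frame = 1090 / 1156 = 0.942907 = 94.2907% -> 94.29% (2 dp)

1156, 94.29


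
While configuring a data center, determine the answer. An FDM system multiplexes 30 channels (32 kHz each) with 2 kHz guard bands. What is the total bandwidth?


Given: 30 channels, 32 kHz each, guard = 2 kHz
Channel bandwidth = 30 * 32 = 960 kHz
Guard bands = 29 gaps * 2 kHz = 58 kHz
Total = 960 + 58 = 1018 kHz

1018


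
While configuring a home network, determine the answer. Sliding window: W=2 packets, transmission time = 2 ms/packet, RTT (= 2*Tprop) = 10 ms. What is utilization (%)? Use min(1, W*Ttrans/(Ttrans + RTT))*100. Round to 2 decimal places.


Given: W = 2, Ttrans = 2 ms, RTT = 10 ms (= 2 * Tprop, Tprop = 5 ms)
Cycle time = Ttrans + RTT = 2 + 10 = 12 ms (first packet sent until its ACK returns)
W * Ttrans = 2 * 2 = 4 ms of sending per cycle
W * Ttrans / (Ttrans + RTT) = 4 / 12 = 0.333333
U = min(1, 0.333333) = 0.333333
U% = 33.33%

33.33


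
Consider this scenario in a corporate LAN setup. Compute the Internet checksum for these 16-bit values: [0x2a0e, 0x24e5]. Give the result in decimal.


Given words: [0x2a0e, 0x24e5]
Step 1: Sum all words
Raw sum = 10766 + 9445 = 20211
One's complement = ~20211 & 0xFFFF = 45324

45324


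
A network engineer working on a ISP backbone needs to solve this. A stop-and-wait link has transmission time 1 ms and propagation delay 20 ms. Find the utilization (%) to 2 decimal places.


Given: Ttrans = 1 ms, Tprop = 20 ms
RTT = 2 * Tprop = 2 * 20 = 40 ms
U = Ttrans / (Ttrans + RTT)
U = 1 / (1 + 40)
U = 1 / 41 = 0.02439
U% = 2.44%

2.44


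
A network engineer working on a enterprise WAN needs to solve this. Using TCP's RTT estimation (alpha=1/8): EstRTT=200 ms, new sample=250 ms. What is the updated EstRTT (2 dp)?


Given: EstRTT = 200 ms, SampleRTT = 250 ms, alpha = 1/8
New EstRTT = (1 - alpha) * EstRTT + alpha * SampleRTT
(7/8) * 200 = 175
(1/8) * 250 = 31.25
New EstRTT = 175 + 31.25 = 206.25 ms -> 206.25 ms (2 dp)

206.25


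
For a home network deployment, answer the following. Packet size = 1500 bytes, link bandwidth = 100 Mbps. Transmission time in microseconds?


Given: packet = 1500 bytes, bandwidth = 100 Mbps
Packet in bits = 1500 * 8 = 12000 bits
Bandwidth = 100 * 10^6 = 100000000 bps
Time = 12000 / 100000000 seconds
Time in us = 12000 * 10^6 / 100000000 = 120

120


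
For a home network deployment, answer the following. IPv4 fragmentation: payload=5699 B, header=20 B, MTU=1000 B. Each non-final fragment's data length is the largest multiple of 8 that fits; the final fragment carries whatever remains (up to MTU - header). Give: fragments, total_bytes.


Max data per non-final fragment = floor((MTU - header)/8)*8 = floor((1000 - 20)/8)*8 = floor(980/8)*8 = 976 B
Final fragment needs no 8-byte alignment: it can carry up to MTU - header = 980 B
Non-final fragments needed = ceil((payload - 980) / 976) = ceil(4719/976) = ceil(4.8350) = 5
Number of fragments = 5 + 1 = 6
Fragment sizes (data): 5 * 976 B + 819 B (last, 819 <= 980 OK)
Total bytes sent = payload + n_frags * header = 5699 + 6*20 = 5699 + 120 = 5819 B

6, 5819


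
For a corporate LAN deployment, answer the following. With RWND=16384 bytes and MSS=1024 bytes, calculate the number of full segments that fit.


Given: RWND = 16384 bytes, MSS = 1024 bytes
Full segments = floor(RWND / MSS)
Full segments = floor(16384 / 1024)
Full segments = floor(16.0) = 16

16


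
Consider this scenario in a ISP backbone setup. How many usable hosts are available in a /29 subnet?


Given: subnet mask /29
Host bits = 32 - 29 = 3
Total addresses = 2^3 = 8
Usable hosts = 8 - 2 (network + broadcast) = 6

6


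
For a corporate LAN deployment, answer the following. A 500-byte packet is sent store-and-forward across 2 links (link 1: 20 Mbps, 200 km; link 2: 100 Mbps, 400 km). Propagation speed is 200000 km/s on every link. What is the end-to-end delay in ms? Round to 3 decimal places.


Packet = 500 bytes = 4000 bits. Store-and-forward: sum (t_trans + t_prop) per link.
Link 1: t_trans = 4000/(20*10^6) s = 0.2000 ms; t_prop = 200/200000 s = 1.0000 ms; subtotal = 1.2000 ms
Link 2: t_trans = 4000/(100*10^6) s = 0.0400 ms; t_prop = 400/200000 s = 2.0000 ms; subtotal = 2.0400 ms
End-to-end = 1.2000 + 2.0400 = 3.2400 ms -> 3.240 ms (3 dp)

3.240


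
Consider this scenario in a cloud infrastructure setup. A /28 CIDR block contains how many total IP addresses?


Given: CIDR prefix /28
Host bits = 32 - 28 = 4
Total addresses = 2^4 = 16

16


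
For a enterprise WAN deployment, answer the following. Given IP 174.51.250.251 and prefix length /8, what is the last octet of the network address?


Given: IP = 174.51.250.251, prefix = /8
Subnet mask = 255.0.0.0
Last octet of IP: 251
Last octet of mask: 0
Network last octet = 251 AND 0 = 0

0


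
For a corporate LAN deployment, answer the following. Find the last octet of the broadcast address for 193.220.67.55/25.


Given: IP = 193.220.67.55, prefix = /25
Host bits = 32 - 25 = 7
Network last octet = 55 AND mask = 0
Host part size = 2^7 - 1 = 127
Broadcast last octet = 0 OR 127 = 127

127


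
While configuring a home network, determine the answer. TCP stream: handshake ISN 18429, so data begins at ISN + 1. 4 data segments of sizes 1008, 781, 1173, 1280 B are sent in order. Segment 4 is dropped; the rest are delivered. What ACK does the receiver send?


SYN uses sequence number 18429; first data byte = ISN + 1 = 18430.
Segment 1: SEQ = 18430, len = 1008 B, covers [18430, 19437]
Segment 2: SEQ = 19438, len = 781 B, covers [19438, 20218]
Segment 3: SEQ = 20219, len = 1173 B, covers [20219, 21391]
Segment 4: SEQ = 21392, len = 1280 B, covers [21392, 22671] [LOST]
In-order data received: bytes [18430, 21391] (segments 1..3).
Segment 4 missing -> gap begins at byte 21392.
Cumulative ACK = next expected in-order byte = 18430 + 1008 + 781 + 1173 = 21392

21392


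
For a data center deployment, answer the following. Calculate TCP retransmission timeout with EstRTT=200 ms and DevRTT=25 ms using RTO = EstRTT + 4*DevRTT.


Given: EstRTT = 200 ms, DevRTT = 25 ms
Timeout = EstRTT + 4 * DevRTT
4 * DevRTT = 4 * 25 = 100
Timeout = 200 + 100 = 300 ms

300


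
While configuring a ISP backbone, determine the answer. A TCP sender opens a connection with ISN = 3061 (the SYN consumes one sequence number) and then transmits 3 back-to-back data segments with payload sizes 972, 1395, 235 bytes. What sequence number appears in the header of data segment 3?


The SYN occupies sequence number ISN = 3061, so the first data byte is ISN + 1 = 3062.
SEQ of data segment i = (ISN + 1) + sum of payload sizes of segments 1..i-1.
Segment 1: SEQ = 3062, payload = 972 bytes
Segment 2: SEQ = 4034, payload = 1395 bytes
Segment 3: SEQ = 5429, payload = 235 bytes
SEQ of segment 3 = 3062 + 972 + 1395 = 5429

5429


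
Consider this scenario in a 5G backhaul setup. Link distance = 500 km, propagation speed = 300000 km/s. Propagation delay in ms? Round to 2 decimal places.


Given: distance = 500 km, speed = 300000 km/s
Delay = distance / speed = 500 / 300000 seconds
Delay in ms = 500 * 1000 / 300000
Delay = 1.6667 ms
Rounded to 2 dp = 1.67 ms

1.67


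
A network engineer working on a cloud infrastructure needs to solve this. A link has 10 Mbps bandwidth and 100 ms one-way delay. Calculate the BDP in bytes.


Given: bandwidth = 10 Mbps, delay = 100 ms
BDP in bits = 10 * 10^6 * 100 / 1000
BDP in bits = 1000000
BDP in bytes = 1000000 / 8 = 125000

125000


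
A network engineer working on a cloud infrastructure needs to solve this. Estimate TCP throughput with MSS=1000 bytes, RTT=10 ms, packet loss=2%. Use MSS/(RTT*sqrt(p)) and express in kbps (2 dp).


Given: MSS = 1000 bytes, RTT = 10 ms, loss = 2%
RTT in seconds = 10 / 1000 = 0.01
Loss rate = 2% = 0.02
sqrt(loss) = sqrt(0.02) = 0.141421356237
Throughput (bytes/s) = 1000 / (0.01 * 0.141421356237) = 707106.7812
Throughput (kbps) = 707106.7812 * 8 / 1000 = 5656.854249 -> 5656.85 kbps (2 dp)

5656.85


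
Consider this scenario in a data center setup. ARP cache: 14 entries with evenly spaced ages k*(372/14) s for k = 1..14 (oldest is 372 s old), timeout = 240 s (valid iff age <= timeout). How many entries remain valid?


Ages are k * 372/14 s for k = 1..14 (spacing = 26.5714 s).
Entry k is valid iff k * 372/14 <= 240 iff k <= 14 * 240 / 372 = 9.0323
n_valid = floor(9.0323) = 9
(n_stale = 14 - 9 = 5)

9


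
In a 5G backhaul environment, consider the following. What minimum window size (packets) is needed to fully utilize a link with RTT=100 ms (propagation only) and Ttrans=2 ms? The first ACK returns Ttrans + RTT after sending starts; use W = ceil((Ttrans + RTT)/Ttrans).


Given: Ttrans = 2 ms, RTT = 100 ms (= 2 * Tprop, Tprop = 50 ms)
Time until first ACK returns = Ttrans + RTT = 2 + 100 = 102 ms
Need W * Ttrans >= Ttrans + RTT  ->  W >= (Ttrans + RTT) / Ttrans
(Ttrans + RTT) / Ttrans = 102 / 2 = 51
W_min = ceil(51) = 51

51


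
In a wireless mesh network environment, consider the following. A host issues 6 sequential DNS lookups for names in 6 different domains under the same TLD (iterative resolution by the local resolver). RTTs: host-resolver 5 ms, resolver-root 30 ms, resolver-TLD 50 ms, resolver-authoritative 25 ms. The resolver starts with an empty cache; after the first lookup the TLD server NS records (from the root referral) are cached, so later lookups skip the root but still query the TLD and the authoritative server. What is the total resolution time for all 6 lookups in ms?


Lookup 1 (cold cache): local + root + TLD + auth = 5 + 30 + 50 + 25 = 110 ms
Lookups 2..6 (TLD NS cached -> skip root; new domain -> still ask TLD and auth): local + TLD + auth = 5 + 50 + 25 = 80 ms each
Remaining 5 lookups: 5 * 80 = 400 ms
Total = 110 + 400 = 510 ms

510


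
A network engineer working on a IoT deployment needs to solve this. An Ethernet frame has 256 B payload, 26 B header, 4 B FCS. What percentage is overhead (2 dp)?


Given: payload = 256 B, header = 26 B, trailer = 4 B
Overhead bytes = header + trailer = 26 + 4 = 30
Total frame = payload + overhead = 256 + 30 = 286
Overhead % = 30 / 286 * 100 = 10.4895% -> 10.49% (2 dp)

10.49


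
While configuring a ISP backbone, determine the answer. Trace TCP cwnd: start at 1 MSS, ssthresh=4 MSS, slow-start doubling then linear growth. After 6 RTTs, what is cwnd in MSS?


RTT 0: cwnd = 1 MSS (initial)
RTT 1: cwnd = 2 MSS (slow start, doubled)
RTT 2: cwnd = 4 MSS (slow start, doubled)
RTT 3: cwnd = 5 MSS (congestion avoidance, +1)
RTT 4: cwnd = 6 MSS (congestion avoidance, +1)
RTT 5: cwnd = 7 MSS (congestion avoidance, +1)
RTT 6: cwnd = 8 MSS (congestion avoidance, +1)

8


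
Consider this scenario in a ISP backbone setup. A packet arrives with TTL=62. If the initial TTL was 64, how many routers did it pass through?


Given: initial TTL = 64, received TTL = 62
Hops = initial TTL - received TTL
Hops = 64 - 62 = 2

2


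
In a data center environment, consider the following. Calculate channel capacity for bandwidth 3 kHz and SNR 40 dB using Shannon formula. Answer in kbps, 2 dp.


Given: B = 3 kHz, SNR = 40 dB
SNR linear = 10^(40/10) = 10000
1 + SNR = 10001
log2(10001) = 13.2878566418
C = 3 * 1000 * 13.2878566418 = 39863.5699 bps
C = 39.863570 kbps -> 39.86 kbps (2 dp)

39.86


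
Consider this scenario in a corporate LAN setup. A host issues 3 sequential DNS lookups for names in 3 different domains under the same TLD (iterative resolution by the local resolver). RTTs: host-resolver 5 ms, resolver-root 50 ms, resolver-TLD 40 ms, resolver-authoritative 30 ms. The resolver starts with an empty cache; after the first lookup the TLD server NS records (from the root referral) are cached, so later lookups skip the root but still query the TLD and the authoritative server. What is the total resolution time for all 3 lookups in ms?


Lookup 1 (cold cache): local + root + TLD + auth = 5 + 50 + 40 + 30 = 125 ms
Lookups 2..3 (TLD NS cached -> skip root; new domain -> still ask TLD and auth): local + TLD + auth = 5 + 40 + 30 = 75 ms each
Remaining 2 lookups: 2 * 75 = 150 ms
Total = 125 + 150 = 275 ms

275


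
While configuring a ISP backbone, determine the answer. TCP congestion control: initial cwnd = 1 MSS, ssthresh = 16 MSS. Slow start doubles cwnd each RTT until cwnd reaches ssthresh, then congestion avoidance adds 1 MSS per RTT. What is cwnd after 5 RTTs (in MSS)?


RTT 0: cwnd = 1 MSS (initial)
RTT 1: cwnd = 2 MSS (slow start, doubled)
RTT 2: cwnd = 4 MSS (slow start, doubled)
RTT 3: cwnd = 8 MSS (slow start, doubled)
RTT 4: cwnd = 16 MSS (slow start, doubled)
RTT 5: cwnd = 17 MSS (congestion avoidance, +1)

17


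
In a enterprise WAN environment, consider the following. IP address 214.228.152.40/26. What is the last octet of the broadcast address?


Given: IP = 214.228.152.40, prefix = /26
Host bits = 32 - 26 = 6
Network last octet = 40 AND mask = 0
Host part size = 2^6 - 1 = 63
Broadcast last octet = 0 OR 63 = 63

63


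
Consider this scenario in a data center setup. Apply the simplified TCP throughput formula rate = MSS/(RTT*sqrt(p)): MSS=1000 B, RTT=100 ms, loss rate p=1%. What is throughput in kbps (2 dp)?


Given: MSS = 1000 bytes, RTT = 100 ms, loss = 1%
RTT in seconds = 100 / 1000 = 0.1
Loss rate = 1% = 0.01
sqrt(loss) = sqrt(0.01) = 0.1
Throughput (bytes/s) = 1000 / (0.1 * 0.1) = 100000.0000
Throughput (kbps) = 100000.0000 * 8 / 1000 = 800.000000 -> 800.00 kbps (2 dp)

800.00


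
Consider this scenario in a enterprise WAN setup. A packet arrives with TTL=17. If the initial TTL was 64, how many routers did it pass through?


Given: initial TTL = 64, received TTL = 17
Hops = initial TTL - received TTL
Hops = 64 - 17 = 47

47


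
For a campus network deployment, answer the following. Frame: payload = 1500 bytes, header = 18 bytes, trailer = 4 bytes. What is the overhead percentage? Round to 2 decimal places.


Given: payload = 1500 B, header = 18 B, trailer = 4 B
Overhead bytes = header + trailer = 18 + 4 = 22
Total frame = payload + overhead = 1500 + 22 = 1522
Overhead % = 22 / 1522 * 100 = 1.4455% -> 1.45% (2 dp)

1.45
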